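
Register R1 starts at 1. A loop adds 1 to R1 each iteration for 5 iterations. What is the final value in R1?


Starting value: R1 = 1
  Iter 1: R1 = 1 + 1 = 2
  Iter 2: R1 = 2 + 1 = 3
  Iter 3: R1 = 3 + 1 = 4
  Iter 4: R1 = 4 + 1 = 5
  Iter 5: R1 = 5 + 1 = 6
Final: R1 = 6

6


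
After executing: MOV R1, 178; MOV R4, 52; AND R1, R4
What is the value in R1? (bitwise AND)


Register state trace:
  MOV R1, 178  → R1 = 178 (0b10110010)
  MOV R4, 52  → R4 = 52 (0b00110100)
  AND R1, R4  → R1 = 178 AND 52 = 48 (0b00110000)
Final: R1 = 48

48


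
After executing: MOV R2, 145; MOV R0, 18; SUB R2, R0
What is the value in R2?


Register state trace:
  MOV R2, 145  → R2 = 145
  MOV R0, 18  → R0 = 18
  SUB R2, R0  → R2 = 145 - 18 = 127
Final: R2 = 127

127


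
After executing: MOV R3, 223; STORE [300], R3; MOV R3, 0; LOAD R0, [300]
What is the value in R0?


Register and memory trace:
  MOV R3, 223  → R3 = 223
  STORE [300], R3  → mem[300] = 223
  MOV R3, 0  → R3 = 0
  LOAD R0, [300]  → R0 = mem[300] = 223
Final: R0 = 223

223


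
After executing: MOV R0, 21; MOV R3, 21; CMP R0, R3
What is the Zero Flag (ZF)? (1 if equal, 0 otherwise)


Register state trace:
  MOV R0, 21  → R0 = 21
  MOV R3, 21  → R3 = 21
  CMP R0, R3  → computes 21 - 21 = 0
  Result is zero, so values are equal
ZF = 1

1


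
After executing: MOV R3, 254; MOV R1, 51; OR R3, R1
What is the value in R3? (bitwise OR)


Register state trace:
  MOV R3, 254  → R3 = 254 (0b11111110)
  MOV R1, 51  → R1 = 51 (0b00110011)
  OR R3, R1   → R3 = 254 OR 51 = 255 (0b11111111)
Final: R3 = 255

255


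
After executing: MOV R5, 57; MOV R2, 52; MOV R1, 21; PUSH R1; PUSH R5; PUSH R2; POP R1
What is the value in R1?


Stack trace (top is rightmost):
  MOV R5, 57  → R5 = 57
  MOV R2, 52  → R2 = 52
  MOV R1, 21  → R1 = 21
  PUSH R1  → stack: [21]
  PUSH R5  → stack: [21, 57]
  PUSH R2  → stack: [21, 57, 52]
  POP R1  → R1 = 52, stack: [21, 57]
Final: R1 = 52

52


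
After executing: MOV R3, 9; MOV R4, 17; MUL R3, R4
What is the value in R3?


Register state trace:
  MOV R3, 9  → R3 = 9
  MOV R4, 17  → R4 = 17
  MUL R3, R4  → R3 = 9 * 17 = 153
Final: R3 = 153

153


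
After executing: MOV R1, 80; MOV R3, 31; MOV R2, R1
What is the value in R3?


Register state trace:
  MOV R1, 80  → R1 = 80
  MOV R3, 31  → R3 = 31
  MOV R2, R1  → R2 = 80
Final: R3 = 31

31


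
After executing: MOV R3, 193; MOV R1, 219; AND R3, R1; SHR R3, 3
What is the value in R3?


Register state trace:
  MOV R3, 193  → R3 = 193 (0b11000001)
  MOV R1, 219  → R1 = 219 (0b11011011)
  AND R3, R1  → R3 = 193 AND 219 = 193 (0b11000001)
  SHR R3, 3  → R3 = 193 >> 3 = 24
Final: R3 = 24

24


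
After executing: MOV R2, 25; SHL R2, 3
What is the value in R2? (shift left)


Register state trace:
  MOV R2, 25  → R2 = 25
  SHL R2, 3  → R2 = 25 << 3 = 25 * 2^3 = 200
Final: R2 = 200

200


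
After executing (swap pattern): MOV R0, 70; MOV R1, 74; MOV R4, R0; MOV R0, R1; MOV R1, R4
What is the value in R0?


Register state trace (swap pattern):
  MOV R0, 70  → R0 = 70
  MOV R1, 74  → R1 = 74
  MOV R4, R0  → R4 = 70  (save R0)
  MOV R0, R1  → R0 = 74  (R0 gets R1's value)
  MOV R1, R4  → R1 = 70  (R1 gets saved value)
Final: R0 = 74

74


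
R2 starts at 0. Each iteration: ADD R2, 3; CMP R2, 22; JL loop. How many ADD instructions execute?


Loop trace (R2 starts at 0, target 22, step 3):
  ADD #1: R2 = 0 + 3 = 3  → 3 < 22, loop
  ADD #2: R2 = 3 + 3 = 6  → 6 < 22, loop
  ADD #3: R2 = 6 + 3 = 9  → 9 < 22, loop
  ADD #4: R2 = 9 + 3 = 12  → 12 < 22, loop
  ADD #5: R2 = 12 + 3 = 15  → 15 < 22, loop
  ADD #6: R2 = 15 + 3 = 18  → 18 < 22, loop
  ADD #7: R2 = 18 + 3 = 21  → 21 < 22, loop
  ADD #8: R2 = 21 + 3 = 24  → 24 >= 22, exit
Total ADD instructions: 8

8


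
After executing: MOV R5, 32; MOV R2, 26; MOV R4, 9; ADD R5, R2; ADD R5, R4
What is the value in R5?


Register state trace:
  MOV R5, 32  → R5 = 32
  MOV R2, 26  → R2 = 26
  MOV R4, 9  → R4 = 9
  ADD R5, R2  → R5 = 32 + 26 = 58
  ADD R5, R4  → R5 = 58 + 9 = 67
Final: R5 = 67

67


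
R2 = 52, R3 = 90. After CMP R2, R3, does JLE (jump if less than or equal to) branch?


Trace:
  R2 = 52, R3 = 90
  CMP R2, R3  → compares 52 vs 90
  JLE checks: is 52 less than or equal to 90?
  52 < 90, so condition is true
Branch taken: Yes

Yes


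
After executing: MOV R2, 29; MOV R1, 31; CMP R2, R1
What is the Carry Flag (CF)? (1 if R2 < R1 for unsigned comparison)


Register state trace:
  MOV R2, 29  → R2 = 29
  MOV R1, 31  → R1 = 31
  CMP R2, R1  → unsigned 29 - 31: borrow occurs
  29 < 31, so CF = 1
CF = 1

1


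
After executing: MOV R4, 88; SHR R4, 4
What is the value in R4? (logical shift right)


Register state trace:
  MOV R4, 88  → R4 = 88
  SHR R4, 4  → R4 = 88 >> 4 = 88 // 2^4 = 5
Final: R4 = 5

5


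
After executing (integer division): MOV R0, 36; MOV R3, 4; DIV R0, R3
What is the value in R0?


Register state trace:
  MOV R0, 36  → R0 = 36
  MOV R3, 4  → R3 = 4
  DIV R0, R3  → R0 = 36 // 4 = 9
Final: R0 = 9

9


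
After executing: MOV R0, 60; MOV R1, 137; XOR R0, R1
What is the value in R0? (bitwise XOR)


Register state trace:
  MOV R0, 60  → R0 = 60 (0b00111100)
  MOV R1, 137  → R1 = 137 (0b10001001)
  XOR R0, R1  → R0 = 60 XOR 137 = 181 (0b10110101)
Final: R0 = 181

181


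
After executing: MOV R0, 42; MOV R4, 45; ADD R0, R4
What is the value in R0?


Register state trace:
  MOV R0, 42  → R0 = 42
  MOV R4, 45  → R4 = 45
  ADD R0, R4  → R0 = 42 + 45 = 87
Final: R0 = 87

87


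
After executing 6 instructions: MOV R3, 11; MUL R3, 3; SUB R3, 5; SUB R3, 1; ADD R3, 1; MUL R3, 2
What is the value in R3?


Register state trace:
  MOV R3, 11  → R3 = 11
  MUL R3, 3  → R3 = 11 * 3 = 33
  SUB R3, 5  → R3 = 33 - 5 = 28
  SUB R3, 1  → R3 = 28 - 1 = 27
  ADD R3, 1  → R3 = 27 + 1 = 28
  MUL R3, 2  → R3 = 28 * 2 = 56
Final: R3 = 56

56


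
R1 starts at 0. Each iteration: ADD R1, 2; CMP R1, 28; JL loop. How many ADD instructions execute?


Loop trace (R1 starts at 0, target 28, step 2):
  ADD #1: R1 = 0 + 2 = 2  → 2 < 28, loop
  ADD #2: R1 = 2 + 2 = 4  → 4 < 28, loop
  ADD #3: R1 = 4 + 2 = 6  → 6 < 28, loop
  ADD #4: R1 = 6 + 2 = 8  → 8 < 28, loop
  ADD #5: R1 = 8 + 2 = 10  → 10 < 28, loop
  ADD #6: R1 = 10 + 2 = 12  → 12 < 28, loop
  ADD #7: R1 = 12 + 2 = 14  → 14 < 28, loop
  ADD #8: R1 = 14 + 2 = 16  → 16 < 28, loop
  ADD #9: R1 = 16 + 2 = 18  → 18 < 28, loop
  ADD #10: R1 = 18 + 2 = 20  → 20 < 28, loop
  ADD #11: R1 = 20 + 2 = 22  → 22 < 28, loop
  ADD #12: R1 = 22 + 2 = 24  → 24 < 28, loop
  ADD #13: R1 = 24 + 2 = 26  → 26 < 28, loop
  ADD #14: R1 = 26 + 2 = 28  → 28 >= 28, exit
Total ADD instructions: 14

14


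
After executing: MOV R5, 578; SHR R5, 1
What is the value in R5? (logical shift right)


Register state trace:
  MOV R5, 578  → R5 = 578
  SHR R5, 1  → R5 = 578 >> 1 = 578 // 2^1 = 289
Final: R5 = 289

289


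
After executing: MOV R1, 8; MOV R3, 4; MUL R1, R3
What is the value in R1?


Register state trace:
  MOV R1, 8  → R1 = 8
  MOV R3, 4  → R3 = 4
  MUL R1, R3  → R1 = 8 * 4 = 32
Final: R1 = 32

32


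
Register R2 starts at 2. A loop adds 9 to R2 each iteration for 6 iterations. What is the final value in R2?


Starting value: R2 = 2
  Iter 1: R2 = 2 + 9 = 11
  Iter 2: R2 = 11 + 9 = 20
  Iter 3: R2 = 20 + 9 = 29
  Iter 4: R2 = 29 + 9 = 38
  Iter 5: R2 = 38 + 9 = 47
  Iter 6: R2 = 47 + 9 = 56
Final: R2 = 56

56


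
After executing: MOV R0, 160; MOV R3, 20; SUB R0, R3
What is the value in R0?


Register state trace:
  MOV R0, 160  → R0 = 160
  MOV R3, 20  → R3 = 20
  SUB R0, R3  → R0 = 160 - 20 = 140
Final: R0 = 140

140


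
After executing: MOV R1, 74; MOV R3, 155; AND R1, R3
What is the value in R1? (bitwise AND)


Register state trace:
  MOV R1, 74  → R1 = 74 (0b01001010)
  MOV R3, 155  → R3 = 155 (0b10011011)
  AND R1, R3  → R1 = 74 AND 155 = 10 (0b00001010)
Final: R1 = 10

10


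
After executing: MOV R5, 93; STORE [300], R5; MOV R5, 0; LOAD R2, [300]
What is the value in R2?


Register and memory trace:
  MOV R5, 93  → R5 = 93
  STORE [300], R5  → mem[300] = 93
  MOV R5, 0  → R5 = 0
  LOAD R2, [300]  → R2 = mem[300] = 93
Final: R2 = 93

93


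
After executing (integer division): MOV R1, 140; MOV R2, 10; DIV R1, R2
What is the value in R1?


Register state trace:
  MOV R1, 140  → R1 = 140
  MOV R2, 10  → R2 = 10
  DIV R1, R2  → R1 = 140 // 10 = 14
Final: R1 = 14

14


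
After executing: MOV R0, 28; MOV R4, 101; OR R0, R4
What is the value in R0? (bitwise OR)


Register state trace:
  MOV R0, 28  → R0 = 28 (0b00011100)
  MOV R4, 101  → R4 = 101 (0b01100101)
  OR R0, R4   → R0 = 28 OR 101 = 125 (0b01111101)
Final: R0 = 125

125


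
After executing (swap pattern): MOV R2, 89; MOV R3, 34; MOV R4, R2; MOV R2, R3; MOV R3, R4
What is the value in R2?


Register state trace (swap pattern):
  MOV R2, 89  → R2 = 89
  MOV R3, 34  → R3 = 34
  MOV R4, R2  → R4 = 89  (save R2)
  MOV R2, R3  → R2 = 34  (R2 gets R3's value)
  MOV R3, R4  → R3 = 89  (R3 gets saved value)
Final: R2 = 34

34


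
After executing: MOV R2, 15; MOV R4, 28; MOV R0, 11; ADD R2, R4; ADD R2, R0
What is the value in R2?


Register state trace:
  MOV R2, 15  → R2 = 15
  MOV R4, 28  → R4 = 28
  MOV R0, 11  → R0 = 11
  ADD R2, R4  → R2 = 15 + 28 = 43
  ADD R2, R0  → R2 = 43 + 11 = 54
Final: R2 = 54

54


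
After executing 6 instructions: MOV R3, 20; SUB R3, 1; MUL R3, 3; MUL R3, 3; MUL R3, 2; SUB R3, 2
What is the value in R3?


Register state trace:
  MOV R3, 20  → R3 = 20
  SUB R3, 1  → R3 = 20 - 1 = 19
  MUL R3, 3  → R3 = 19 * 3 = 57
  MUL R3, 3  → R3 = 57 * 3 = 171
  MUL R3, 2  → R3 = 171 * 2 = 342
  SUB R3, 2  → R3 = 342 - 2 = 340
Final: R3 = 340

340


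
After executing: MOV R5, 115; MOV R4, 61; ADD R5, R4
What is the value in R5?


Register state trace:
  MOV R5, 115  → R5 = 115
  MOV R4, 61  → R4 = 61
  ADD R5, R4  → R5 = 115 + 61 = 176
Final: R5 = 176

176


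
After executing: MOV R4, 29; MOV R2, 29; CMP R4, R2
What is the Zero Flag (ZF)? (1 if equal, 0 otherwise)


Register state trace:
  MOV R4, 29  → R4 = 29
  MOV R2, 29  → R2 = 29
  CMP R4, R2  → computes 29 - 29 = 0
  Result is zero, so values are equal
ZF = 1

1


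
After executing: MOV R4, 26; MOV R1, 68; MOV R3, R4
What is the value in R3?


Register state trace:
  MOV R4, 26  → R4 = 26
  MOV R1, 68  → R1 = 68
  MOV R3, R4  → R3 = 26
Final: R3 = 26

26


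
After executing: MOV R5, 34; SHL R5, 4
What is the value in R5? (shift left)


Register state trace:
  MOV R5, 34  → R5 = 34
  SHL R5, 4  → R5 = 34 << 4 = 34 * 2^4 = 544
Final: R5 = 544

544


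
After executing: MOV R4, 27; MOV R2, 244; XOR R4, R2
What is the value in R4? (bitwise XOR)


Register state trace:
  MOV R4, 27  → R4 = 27 (0b00011011)
  MOV R2, 244  → R2 = 244 (0b11110100)
  XOR R4, R2  → R4 = 27 XOR 244 = 239 (0b11101111)
Final: R4 = 239

239


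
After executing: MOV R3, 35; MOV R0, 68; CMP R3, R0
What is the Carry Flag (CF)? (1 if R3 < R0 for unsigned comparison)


Register state trace:
  MOV R3, 35  → R3 = 35
  MOV R0, 68  → R0 = 68
  CMP R3, R0  → unsigned 35 - 68: borrow occurs
  35 < 68, so CF = 1
CF = 1

1


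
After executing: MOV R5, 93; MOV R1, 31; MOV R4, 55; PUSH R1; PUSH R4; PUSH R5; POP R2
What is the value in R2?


Stack trace (top is rightmost):
  MOV R5, 93  → R5 = 93
  MOV R1, 31  → R1 = 31
  MOV R4, 55  → R4 = 55
  PUSH R1  → stack: [31]
  PUSH R4  → stack: [31, 55]
  PUSH R5  → stack: [31, 55, 93]
  POP R2  → R2 = 93, stack: [31, 55]
Final: R2 = 93

93


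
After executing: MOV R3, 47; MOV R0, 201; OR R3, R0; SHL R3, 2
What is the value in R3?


Register state trace:
  MOV R3, 47  → R3 = 47 (0b00101111)
  MOV R0, 201  → R0 = 201 (0b11001001)
  OR R3, R0  → R3 = 47 OR 201 = 239 (0b11101111)
  SHL R3, 2  → R3 = 239 << 2 = 956
Final: R3 = 956

956


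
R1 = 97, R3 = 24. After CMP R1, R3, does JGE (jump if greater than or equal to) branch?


Trace:
  R1 = 97, R3 = 24
  CMP R1, R3  → compares 97 vs 24
  JGE checks: is 97 greater than or equal to 24?
  97 > 24, so condition is true
Branch taken: Yes

Yes


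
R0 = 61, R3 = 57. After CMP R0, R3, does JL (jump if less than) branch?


Trace:
  R0 = 61, R3 = 57
  CMP R0, R3  → compares 61 vs 57
  JL checks: is 61 less than 57?
  61 > 57, so condition is false
Branch taken: No

No


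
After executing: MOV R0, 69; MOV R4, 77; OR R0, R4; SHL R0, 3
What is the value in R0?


Register state trace:
  MOV R0, 69  → R0 = 69 (0b01000101)
  MOV R4, 77  → R4 = 77 (0b01001101)
  OR R0, R4  → R0 = 69 OR 77 = 77 (0b01001101)
  SHL R0, 3  → R0 = 77 << 3 = 616
Final: R0 = 616

616


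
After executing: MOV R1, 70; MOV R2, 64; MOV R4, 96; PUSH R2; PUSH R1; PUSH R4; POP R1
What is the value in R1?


Stack trace (top is rightmost):
  MOV R1, 70  → R1 = 70
  MOV R2, 64  → R2 = 64
  MOV R4, 96  → R4 = 96
  PUSH R2  → stack: [64]
  PUSH R1  → stack: [64, 70]
  PUSH R4  → stack: [64, 70, 96]
  POP R1  → R1 = 96, stack: [64, 70]
Final: R1 = 96

96


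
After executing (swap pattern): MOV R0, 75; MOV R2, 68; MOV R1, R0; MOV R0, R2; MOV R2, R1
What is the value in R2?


Register state trace (swap pattern):
  MOV R0, 75  → R0 = 75
  MOV R2, 68  → R2 = 68
  MOV R1, R0  → R1 = 75  (save R0)
  MOV R0, R2  → R0 = 68  (R0 gets R2's value)
  MOV R2, R1  → R2 = 75  (R2 gets saved value)
Final: R2 = 75

75


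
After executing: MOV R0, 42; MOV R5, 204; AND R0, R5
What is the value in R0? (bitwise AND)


Register state trace:
  MOV R0, 42  → R0 = 42 (0b00101010)
  MOV R5, 204  → R5 = 204 (0b11001100)
  AND R0, R5  → R0 = 42 AND 204 = 8 (0b00001000)
Final: R0 = 8

8


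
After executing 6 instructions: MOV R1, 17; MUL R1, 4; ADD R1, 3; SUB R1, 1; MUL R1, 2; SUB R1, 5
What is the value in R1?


Register state trace:
  MOV R1, 17  → R1 = 17
  MUL R1, 4  → R1 = 17 * 4 = 68
  ADD R1, 3  → R1 = 68 + 3 = 71
  SUB R1, 1  → R1 = 71 - 1 = 70
  MUL R1, 2  → R1 = 70 * 2 = 140
  SUB R1, 5  → R1 = 140 - 5 = 135
Final: R1 = 135

135


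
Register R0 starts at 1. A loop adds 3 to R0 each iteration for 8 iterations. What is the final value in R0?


Starting value: R0 = 1
  Iter 1: R0 = 1 + 3 = 4
  Iter 2: R0 = 4 + 3 = 7
  Iter 3: R0 = 7 + 3 = 10
  Iter 4: R0 = 10 + 3 = 13
  Iter 5: R0 = 13 + 3 = 16
  Iter 6: R0 = 16 + 3 = 19
  Iter 7: R0 = 19 + 3 = 22
  Iter 8: R0 = 22 + 3 = 25
Final: R0 = 25

25


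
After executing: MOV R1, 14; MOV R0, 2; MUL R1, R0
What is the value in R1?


Register state trace:
  MOV R1, 14  → R1 = 14
  MOV R0, 2  → R0 = 2
  MUL R1, R0  → R1 = 14 * 2 = 28
Final: R1 = 28

28


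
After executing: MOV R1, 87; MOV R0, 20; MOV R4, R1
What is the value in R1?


Register state trace:
  MOV R1, 87  → R1 = 87
  MOV R0, 20  → R0 = 20
  MOV R4, R1  → R4 = 87
Final: R1 = 87

87


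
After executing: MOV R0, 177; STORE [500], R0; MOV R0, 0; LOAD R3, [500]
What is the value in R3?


Register and memory trace:
  MOV R0, 177  → R0 = 177
  STORE [500], R0  → mem[500] = 177
  MOV R0, 0  → R0 = 0
  LOAD R3, [500]  → R3 = mem[500] = 177
Final: R3 = 177

177


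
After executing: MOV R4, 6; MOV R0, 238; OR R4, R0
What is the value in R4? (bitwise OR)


Register state trace:
  MOV R4, 6  → R4 = 6 (0b00000110)
  MOV R0, 238  → R0 = 238 (0b11101110)
  OR R4, R0   → R4 = 6 OR 238 = 238 (0b11101110)
Final: R4 = 238

238


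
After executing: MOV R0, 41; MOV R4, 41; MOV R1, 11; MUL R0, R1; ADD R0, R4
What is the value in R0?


Register state trace:
  MOV R0, 41  → R0 = 41
  MOV R4, 41  → R4 = 41
  MOV R1, 11  → R1 = 11
  MUL R0, R1  → R0 = 41 * 11 = 451
  ADD R0, R4  → R0 = 451 + 41 = 492
Final: R0 = 492

492


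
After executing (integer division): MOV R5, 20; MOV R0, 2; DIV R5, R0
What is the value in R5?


Register state trace:
  MOV R5, 20  → R5 = 20
  MOV R0, 2  → R0 = 2
  DIV R5, R0  → R5 = 20 // 2 = 10
Final: R5 = 10

10


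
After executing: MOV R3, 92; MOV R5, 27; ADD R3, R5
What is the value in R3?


Register state trace:
  MOV R3, 92  → R3 = 92
  MOV R5, 27  → R5 = 27
  ADD R3, R5  → R3 = 92 + 27 = 119
Final: R3 = 119

119


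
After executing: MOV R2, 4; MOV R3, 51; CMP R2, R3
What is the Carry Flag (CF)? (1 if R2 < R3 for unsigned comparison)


Register state trace:
  MOV R2, 4  → R2 = 4
  MOV R3, 51  → R3 = 51
  CMP R2, R3  → unsigned 4 - 51: borrow occurs
  4 < 51, so CF = 1
CF = 1

1


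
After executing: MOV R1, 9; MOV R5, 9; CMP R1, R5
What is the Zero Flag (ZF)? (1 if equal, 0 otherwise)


Register state trace:
  MOV R1, 9  → R1 = 9
  MOV R5, 9  → R5 = 9
  CMP R1, R5  → computes 9 - 9 = 0
  Result is zero, so values are equal
ZF = 1

1


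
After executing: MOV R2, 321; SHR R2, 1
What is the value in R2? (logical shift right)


Register state trace:
  MOV R2, 321  → R2 = 321
  SHR R2, 1  → R2 = 321 >> 1 = 321 // 2^1 = 160
Final: R2 = 160

160


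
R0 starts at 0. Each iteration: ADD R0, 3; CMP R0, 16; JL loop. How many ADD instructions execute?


Loop trace (R0 starts at 0, target 16, step 3):
  ADD #1: R0 = 0 + 3 = 3  → 3 < 16, loop
  ADD #2: R0 = 3 + 3 = 6  → 6 < 16, loop
  ADD #3: R0 = 6 + 3 = 9  → 9 < 16, loop
  ADD #4: R0 = 9 + 3 = 12  → 12 < 16, loop
  ADD #5: R0 = 12 + 3 = 15  → 15 < 16, loop
  ADD #6: R0 = 15 + 3 = 18  → 18 >= 16, exit
Total ADD instructions: 6

6


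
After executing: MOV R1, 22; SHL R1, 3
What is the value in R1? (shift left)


Register state trace:
  MOV R1, 22  → R1 = 22
  SHL R1, 3  → R1 = 22 << 3 = 22 * 2^3 = 176
Final: R1 = 176

176


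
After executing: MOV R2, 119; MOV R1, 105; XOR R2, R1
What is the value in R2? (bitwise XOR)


Register state trace:
  MOV R2, 119  → R2 = 119 (0b01110111)
  MOV R1, 105  → R1 = 105 (0b01101001)
  XOR R2, R1  → R2 = 119 XOR 105 = 30 (0b00011110)
Final: R2 = 30

30


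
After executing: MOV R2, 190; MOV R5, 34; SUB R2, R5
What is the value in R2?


Register state trace:
  MOV R2, 190  → R2 = 190
  MOV R5, 34  → R5 = 34
  SUB R2, R5  → R2 = 190 - 34 = 156
Final: R2 = 156

156


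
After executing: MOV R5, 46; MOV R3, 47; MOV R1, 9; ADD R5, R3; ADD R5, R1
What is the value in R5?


Register state trace:
  MOV R5, 46  → R5 = 46
  MOV R3, 47  → R3 = 47
  MOV R1, 9  → R1 = 9
  ADD R5, R3  → R5 = 46 + 47 = 93
  ADD R5, R1  → R5 = 93 + 9 = 102
Final: R5 = 102

102


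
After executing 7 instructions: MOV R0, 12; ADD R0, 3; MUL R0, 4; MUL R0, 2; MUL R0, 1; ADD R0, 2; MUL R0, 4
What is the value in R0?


Register state trace:
  MOV R0, 12  → R0 = 12
  ADD R0, 3  → R0 = 12 + 3 = 15
  MUL R0, 4  → R0 = 15 * 4 = 60
  MUL R0, 2  → R0 = 60 * 2 = 120
  MUL R0, 1  → R0 = 120 * 1 = 120
  ADD R0, 2  → R0 = 120 + 2 = 122
  MUL R0, 4  → R0 = 122 * 4 = 488
Final: R0 = 488

488


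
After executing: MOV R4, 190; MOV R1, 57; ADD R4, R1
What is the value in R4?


Register state trace:
  MOV R4, 190  → R4 = 190
  MOV R1, 57  → R1 = 57
  ADD R4, R1  → R4 = 190 + 57 = 247
Final: R4 = 247

247


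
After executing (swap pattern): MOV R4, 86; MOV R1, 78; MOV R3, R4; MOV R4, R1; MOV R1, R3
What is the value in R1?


Register state trace (swap pattern):
  MOV R4, 86  → R4 = 86
  MOV R1, 78  → R1 = 78
  MOV R3, R4  → R3 = 86  (save R4)
  MOV R4, R1  → R4 = 78  (R4 gets R1's value)
  MOV R1, R3  → R1 = 86  (R1 gets saved value)
Final: R1 = 86

86


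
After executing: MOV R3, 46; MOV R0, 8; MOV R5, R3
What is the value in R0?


Register state trace:
  MOV R3, 46  → R3 = 46
  MOV R0, 8  → R0 = 8
  MOV R5, R3  → R5 = 46
Final: R0 = 8

8


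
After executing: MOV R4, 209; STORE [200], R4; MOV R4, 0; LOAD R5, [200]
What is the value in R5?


Register and memory trace:
  MOV R4, 209  → R4 = 209
  STORE [200], R4  → mem[200] = 209
  MOV R4, 0  → R4 = 0
  LOAD R5, [200]  → R5 = mem[200] = 209
Final: R5 = 209

209


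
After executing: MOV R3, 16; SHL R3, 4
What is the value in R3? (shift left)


Register state trace:
  MOV R3, 16  → R3 = 16
  SHL R3, 4  → R3 = 16 << 4 = 16 * 2^4 = 256
Final: R3 = 256

256


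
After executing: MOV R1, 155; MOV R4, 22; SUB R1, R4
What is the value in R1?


Register state trace:
  MOV R1, 155  → R1 = 155
  MOV R4, 22  → R4 = 22
  SUB R1, R4  → R1 = 155 - 22 = 133
Final: R1 = 133

133


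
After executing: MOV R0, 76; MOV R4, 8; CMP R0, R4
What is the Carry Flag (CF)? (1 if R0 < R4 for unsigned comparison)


Register state trace:
  MOV R0, 76  → R0 = 76
  MOV R4, 8  → R4 = 8
  CMP R0, R4  → unsigned 76 - 8: no borrow
  76 >= 8, so CF = 0
CF = 0

0


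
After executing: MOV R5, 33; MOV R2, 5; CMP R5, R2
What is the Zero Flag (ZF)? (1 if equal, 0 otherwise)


Register state trace:
  MOV R5, 33  → R5 = 33
  MOV R2, 5  → R2 = 5
  CMP R5, R2  → computes 33 - 5 = 28
  Result is nonzero, so values are not equal
ZF = 0

0


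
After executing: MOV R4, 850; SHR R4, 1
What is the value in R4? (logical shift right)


Register state trace:
  MOV R4, 850  → R4 = 850
  SHR R4, 1  → R4 = 850 >> 1 = 850 // 2^1 = 425
Final: R4 = 425

425


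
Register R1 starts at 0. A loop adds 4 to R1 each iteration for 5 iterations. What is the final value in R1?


Starting value: R1 = 0
  Iter 1: R1 = 0 + 4 = 4
  Iter 2: R1 = 4 + 4 = 8
  Iter 3: R1 = 8 + 4 = 12
  Iter 4: R1 = 12 + 4 = 16
  Iter 5: R1 = 16 + 4 = 20
Final: R1 = 20

20


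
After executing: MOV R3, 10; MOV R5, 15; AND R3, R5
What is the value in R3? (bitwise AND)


Register state trace:
  MOV R3, 10  → R3 = 10 (0b00001010)
  MOV R5, 15  → R5 = 15 (0b00001111)
  AND R3, R5  → R3 = 10 AND 15 = 10 (0b00001010)
Final: R3 = 10

10


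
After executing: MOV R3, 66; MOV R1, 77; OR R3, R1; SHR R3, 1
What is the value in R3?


Register state trace:
  MOV R3, 66  → R3 = 66 (0b01000010)
  MOV R1, 77  → R1 = 77 (0b01001101)
  OR R3, R1  → R3 = 66 OR 77 = 79 (0b01001111)
  SHR R3, 1  → R3 = 79 >> 1 = 39
Final: R3 = 39

39


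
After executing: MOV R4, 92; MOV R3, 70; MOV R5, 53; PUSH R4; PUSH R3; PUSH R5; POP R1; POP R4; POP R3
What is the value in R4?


Stack trace (top is rightmost):
  MOV R4, 92  → R4 = 92
  MOV R3, 70  → R3 = 70
  MOV R5, 53  → R5 = 53
  PUSH R4  → stack: [92]
  PUSH R3  → stack: [92, 70]
  PUSH R5  → stack: [92, 70, 53]
  POP R1  → R1 = 53, stack: [92, 70]
  POP R4  → R4 = 70, stack: [92]
  POP R3  → R3 = 92, stack: []
Final: R4 = 70

70


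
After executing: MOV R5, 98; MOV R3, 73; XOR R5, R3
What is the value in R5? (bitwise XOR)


Register state trace:
  MOV R5, 98  → R5 = 98 (0b01100010)
  MOV R3, 73  → R3 = 73 (0b01001001)
  XOR R5, R3  → R5 = 98 XOR 73 = 43 (0b00101011)
Final: R5 = 43

43


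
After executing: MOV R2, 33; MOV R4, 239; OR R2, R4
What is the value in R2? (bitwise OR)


Register state trace:
  MOV R2, 33  → R2 = 33 (0b00100001)
  MOV R4, 239  → R4 = 239 (0b11101111)
  OR R2, R4   → R2 = 33 OR 239 = 239 (0b11101111)
Final: R2 = 239

239


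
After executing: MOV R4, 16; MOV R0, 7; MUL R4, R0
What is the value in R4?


Register state trace:
  MOV R4, 16  → R4 = 16
  MOV R0, 7  → R0 = 7
  MUL R4, R0  → R4 = 16 * 7 = 112
Final: R4 = 112

112


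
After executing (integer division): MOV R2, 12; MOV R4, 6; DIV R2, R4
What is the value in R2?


Register state trace:
  MOV R2, 12  → R2 = 12
  MOV R4, 6  → R4 = 6
  DIV R2, R4  → R2 = 12 // 6 = 2
Final: R2 = 2

2


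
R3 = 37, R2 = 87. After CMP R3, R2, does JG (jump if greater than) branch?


Trace:
  R3 = 37, R2 = 87
  CMP R3, R2  → compares 37 vs 87
  JG checks: is 37 greater than 87?
  37 < 87, so condition is false
Branch taken: No

No


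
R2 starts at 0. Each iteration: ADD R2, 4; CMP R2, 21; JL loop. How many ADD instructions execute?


Loop trace (R2 starts at 0, target 21, step 4):
  ADD #1: R2 = 0 + 4 = 4  → 4 < 21, loop
  ADD #2: R2 = 4 + 4 = 8  → 8 < 21, loop
  ADD #3: R2 = 8 + 4 = 12  → 12 < 21, loop
  ADD #4: R2 = 12 + 4 = 16  → 16 < 21, loop
  ADD #5: R2 = 16 + 4 = 20  → 20 < 21, loop
  ADD #6: R2 = 20 + 4 = 24  → 24 >= 21, exit
Total ADD instructions: 6

6


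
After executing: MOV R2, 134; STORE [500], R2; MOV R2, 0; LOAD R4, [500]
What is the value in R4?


Register and memory trace:
  MOV R2, 134  → R2 = 134
  STORE [500], R2  → mem[500] = 134
  MOV R2, 0  → R2 = 0
  LOAD R4, [500]  → R4 = mem[500] = 134
Final: R4 = 134

134


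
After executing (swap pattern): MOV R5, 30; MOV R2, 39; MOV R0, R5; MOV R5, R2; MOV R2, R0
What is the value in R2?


Register state trace (swap pattern):
  MOV R5, 30  → R5 = 30
  MOV R2, 39  → R2 = 39
  MOV R0, R5  → R0 = 30  (save R5)
  MOV R5, R2  → R5 = 39  (R5 gets R2's value)
  MOV R2, R0  → R2 = 30  (R2 gets saved value)
Final: R2 = 30

30


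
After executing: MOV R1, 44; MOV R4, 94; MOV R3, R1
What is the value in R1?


Register state trace:
  MOV R1, 44  → R1 = 44
  MOV R4, 94  → R4 = 94
  MOV R3, R1  → R3 = 44
Final: R1 = 44

44


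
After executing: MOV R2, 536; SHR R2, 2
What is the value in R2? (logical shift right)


Register state trace:
  MOV R2, 536  → R2 = 536
  SHR R2, 2  → R2 = 536 >> 2 = 536 // 2^2 = 134
Final: R2 = 134

134


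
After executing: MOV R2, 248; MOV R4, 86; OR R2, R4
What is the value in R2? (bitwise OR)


Register state trace:
  MOV R2, 248  → R2 = 248 (0b11111000)
  MOV R4, 86  → R4 = 86 (0b01010110)
  OR R2, R4   → R2 = 248 OR 86 = 254 (0b11111110)
Final: R2 = 254

254


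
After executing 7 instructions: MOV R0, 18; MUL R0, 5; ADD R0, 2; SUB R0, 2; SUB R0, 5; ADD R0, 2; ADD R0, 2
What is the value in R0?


Register state trace:
  MOV R0, 18  → R0 = 18
  MUL R0, 5  → R0 = 18 * 5 = 90
  ADD R0, 2  → R0 = 90 + 2 = 92
  SUB R0, 2  → R0 = 92 - 2 = 90
  SUB R0, 5  → R0 = 90 - 5 = 85
  ADD R0, 2  → R0 = 85 + 2 = 87
  ADD R0, 2  → R0 = 87 + 2 = 89
Final: R0 = 89

89


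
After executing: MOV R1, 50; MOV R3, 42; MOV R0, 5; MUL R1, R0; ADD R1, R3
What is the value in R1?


Register state trace:
  MOV R1, 50  → R1 = 50
  MOV R3, 42  → R3 = 42
  MOV R0, 5  → R0 = 5
  MUL R1, R0  → R1 = 50 * 5 = 250
  ADD R1, R3  → R1 = 250 + 42 = 292
Final: R1 = 292

292


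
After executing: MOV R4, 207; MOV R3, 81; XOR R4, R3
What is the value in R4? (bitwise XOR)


Register state trace:
  MOV R4, 207  → R4 = 207 (0b11001111)
  MOV R3, 81  → R3 = 81 (0b01010001)
  XOR R4, R3  → R4 = 207 XOR 81 = 158 (0b10011110)
Final: R4 = 158

158


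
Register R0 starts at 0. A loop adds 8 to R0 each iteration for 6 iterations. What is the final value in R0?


Starting value: R0 = 0
  Iter 1: R0 = 0 + 8 = 8
  Iter 2: R0 = 8 + 8 = 16
  Iter 3: R0 = 16 + 8 = 24
  Iter 4: R0 = 24 + 8 = 32
  Iter 5: R0 = 32 + 8 = 40
  Iter 6: R0 = 40 + 8 = 48
Final: R0 = 48

48


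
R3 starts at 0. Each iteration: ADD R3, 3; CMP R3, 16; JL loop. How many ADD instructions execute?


Loop trace (R3 starts at 0, target 16, step 3):
  ADD #1: R3 = 0 + 3 = 3  → 3 < 16, loop
  ADD #2: R3 = 3 + 3 = 6  → 6 < 16, loop
  ADD #3: R3 = 6 + 3 = 9  → 9 < 16, loop
  ADD #4: R3 = 9 + 3 = 12  → 12 < 16, loop
  ADD #5: R3 = 12 + 3 = 15  → 15 < 16, loop
  ADD #6: R3 = 15 + 3 = 18  → 18 >= 16, exit
Total ADD instructions: 6

6


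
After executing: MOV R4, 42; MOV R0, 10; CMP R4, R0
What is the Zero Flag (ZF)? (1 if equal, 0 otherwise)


Register state trace:
  MOV R4, 42  → R4 = 42
  MOV R0, 10  → R0 = 10
  CMP R4, R0  → computes 42 - 10 = 32
  Result is nonzero, so values are not equal
ZF = 0

0


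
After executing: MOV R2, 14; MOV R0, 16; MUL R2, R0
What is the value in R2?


Register state trace:
  MOV R2, 14  → R2 = 14
  MOV R0, 16  → R0 = 16
  MUL R2, R0  → R2 = 14 * 16 = 224
Final: R2 = 224

224


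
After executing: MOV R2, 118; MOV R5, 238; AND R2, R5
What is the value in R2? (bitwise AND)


Register state trace:
  MOV R2, 118  → R2 = 118 (0b01110110)
  MOV R5, 238  → R5 = 238 (0b11101110)
  AND R2, R5  → R2 = 118 AND 238 = 102 (0b01100110)
Final: R2 = 102

102


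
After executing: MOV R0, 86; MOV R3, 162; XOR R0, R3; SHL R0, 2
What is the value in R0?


Register state trace:
  MOV R0, 86  → R0 = 86 (0b01010110)
  MOV R3, 162  → R3 = 162 (0b10100010)
  XOR R0, R3  → R0 = 86 XOR 162 = 244 (0b11110100)
  SHL R0, 2  → R0 = 244 << 2 = 976
Final: R0 = 976

976


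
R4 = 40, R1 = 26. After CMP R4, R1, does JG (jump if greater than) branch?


Trace:
  R4 = 40, R1 = 26
  CMP R4, R1  → compares 40 vs 26
  JG checks: is 40 greater than 26?
  40 > 26, so condition is true
Branch taken: Yes

Yes


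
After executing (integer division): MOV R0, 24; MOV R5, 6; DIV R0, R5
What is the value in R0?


Register state trace:
  MOV R0, 24  → R0 = 24
  MOV R5, 6  → R5 = 6
  DIV R0, R5  → R0 = 24 // 6 = 4
Final: R0 = 4

4


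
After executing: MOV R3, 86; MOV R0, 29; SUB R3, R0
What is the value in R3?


Register state trace:
  MOV R3, 86  → R3 = 86
  MOV R0, 29  → R0 = 29
  SUB R3, R0  → R3 = 86 - 29 = 57
Final: R3 = 57

57


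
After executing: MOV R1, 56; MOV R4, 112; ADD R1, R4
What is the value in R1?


Register state trace:
  MOV R1, 56  → R1 = 56
  MOV R4, 112  → R4 = 112
  ADD R1, R4  → R1 = 56 + 112 = 168
Final: R1 = 168

168


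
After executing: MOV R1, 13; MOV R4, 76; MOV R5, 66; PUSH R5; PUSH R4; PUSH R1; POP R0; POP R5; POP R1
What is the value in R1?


Stack trace (top is rightmost):
  MOV R1, 13  → R1 = 13
  MOV R4, 76  → R4 = 76
  MOV R5, 66  → R5 = 66
  PUSH R5  → stack: [66]
  PUSH R4  → stack: [66, 76]
  PUSH R1  → stack: [66, 76, 13]
  POP R0  → R0 = 13, stack: [66, 76]
  POP R5  → R5 = 76, stack: [66]
  POP R1  → R1 = 66, stack: []
Final: R1 = 66

66


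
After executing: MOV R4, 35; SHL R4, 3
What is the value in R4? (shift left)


Register state trace:
  MOV R4, 35  → R4 = 35
  SHL R4, 3  → R4 = 35 << 3 = 35 * 2^3 = 280
Final: R4 = 280

280


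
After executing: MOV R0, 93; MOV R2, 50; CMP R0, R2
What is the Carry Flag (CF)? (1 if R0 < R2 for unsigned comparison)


Register state trace:
  MOV R0, 93  → R0 = 93
  MOV R2, 50  → R2 = 50
  CMP R0, R2  → unsigned 93 - 50: no borrow
  93 >= 50, so CF = 0
CF = 0

0


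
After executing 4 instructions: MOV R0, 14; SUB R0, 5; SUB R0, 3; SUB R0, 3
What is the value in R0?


Register state trace:
  MOV R0, 14  → R0 = 14
  SUB R0, 5  → R0 = 14 - 5 = 9
  SUB R0, 3  → R0 = 9 - 3 = 6
  SUB R0, 3  → R0 = 6 - 3 = 3
Final: R0 = 3

3


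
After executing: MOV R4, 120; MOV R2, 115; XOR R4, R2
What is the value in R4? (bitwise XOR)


Register state trace:
  MOV R4, 120  → R4 = 120 (0b01111000)
  MOV R2, 115  → R2 = 115 (0b01110011)
  XOR R4, R2  → R4 = 120 XOR 115 = 11 (0b00001011)
Final: R4 = 11

11


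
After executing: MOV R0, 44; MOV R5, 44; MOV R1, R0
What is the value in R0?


Register state trace:
  MOV R0, 44  → R0 = 44
  MOV R5, 44  → R5 = 44
  MOV R1, R0  → R1 = 44
Final: R0 = 44

44


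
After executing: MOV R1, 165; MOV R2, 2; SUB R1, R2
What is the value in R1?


Register state trace:
  MOV R1, 165  → R1 = 165
  MOV R2, 2  → R2 = 2
  SUB R1, R2  → R1 = 165 - 2 = 163
Final: R1 = 163

163


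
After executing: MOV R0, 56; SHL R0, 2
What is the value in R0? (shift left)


Register state trace:
  MOV R0, 56  → R0 = 56
  SHL R0, 2  → R0 = 56 << 2 = 56 * 2^2 = 224
Final: R0 = 224

224


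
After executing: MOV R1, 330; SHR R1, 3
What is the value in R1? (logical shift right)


Register state trace:
  MOV R1, 330  → R1 = 330
  SHR R1, 3  → R1 = 330 >> 3 = 330 // 2^3 = 41
Final: R1 = 41

41


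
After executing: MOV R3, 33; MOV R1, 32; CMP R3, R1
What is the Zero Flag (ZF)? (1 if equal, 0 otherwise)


Register state trace:
  MOV R3, 33  → R3 = 33
  MOV R1, 32  → R1 = 32
  CMP R3, R1  → computes 33 - 32 = 1
  Result is nonzero, so values are not equal
ZF = 0

0


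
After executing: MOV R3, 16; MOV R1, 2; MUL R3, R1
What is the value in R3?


Register state trace:
  MOV R3, 16  → R3 = 16
  MOV R1, 2  → R1 = 2
  MUL R3, R1  → R3 = 16 * 2 = 32
Final: R3 = 32

32


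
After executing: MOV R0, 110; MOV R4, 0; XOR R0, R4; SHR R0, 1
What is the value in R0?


Register state trace:
  MOV R0, 110  → R0 = 110 (0b01101110)
  MOV R4, 0  → R4 = 0 (0b00000000)
  XOR R0, R4  → R0 = 110 XOR 0 = 110 (0b01101110)
  SHR R0, 1  → R0 = 110 >> 1 = 55
Final: R0 = 55

55


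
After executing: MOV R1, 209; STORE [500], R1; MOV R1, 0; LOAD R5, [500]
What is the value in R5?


Register and memory trace:
  MOV R1, 209  → R1 = 209
  STORE [500], R1  → mem[500] = 209
  MOV R1, 0  → R1 = 0
  LOAD R5, [500]  → R5 = mem[500] = 209
Final: R5 = 209

209


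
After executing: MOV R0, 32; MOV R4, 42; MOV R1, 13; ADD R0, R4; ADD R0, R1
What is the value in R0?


Register state trace:
  MOV R0, 32  → R0 = 32
  MOV R4, 42  → R4 = 42
  MOV R1, 13  → R1 = 13
  ADD R0, R4  → R0 = 32 + 42 = 74
  ADD R0, R1  → R0 = 74 + 13 = 87
Final: R0 = 87

87


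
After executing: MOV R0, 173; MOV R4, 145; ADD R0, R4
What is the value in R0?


Register state trace:
  MOV R0, 173  → R0 = 173
  MOV R4, 145  → R4 = 145
  ADD R0, R4  → R0 = 173 + 145 = 318
Final: R0 = 318

318


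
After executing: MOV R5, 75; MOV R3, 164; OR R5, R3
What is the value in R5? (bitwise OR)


Register state trace:
  MOV R5, 75  → R5 = 75 (0b01001011)
  MOV R3, 164  → R3 = 164 (0b10100100)
  OR R5, R3   → R5 = 75 OR 164 = 239 (0b11101111)
Final: R5 = 239

239


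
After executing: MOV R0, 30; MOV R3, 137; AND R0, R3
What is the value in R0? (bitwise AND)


Register state trace:
  MOV R0, 30  → R0 = 30 (0b00011110)
  MOV R3, 137  → R3 = 137 (0b10001001)
  AND R0, R3  → R0 = 30 AND 137 = 8 (0b00001000)
Final: R0 = 8

8


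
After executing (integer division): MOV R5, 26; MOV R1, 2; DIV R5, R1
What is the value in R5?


Register state trace:
  MOV R5, 26  → R5 = 26
  MOV R1, 2  → R1 = 2
  DIV R5, R1  → R5 = 26 // 2 = 13
Final: R5 = 13

13


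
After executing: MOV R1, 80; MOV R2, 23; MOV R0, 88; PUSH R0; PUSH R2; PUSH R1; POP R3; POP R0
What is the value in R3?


Stack trace (top is rightmost):
  MOV R1, 80  → R1 = 80
  MOV R2, 23  → R2 = 23
  MOV R0, 88  → R0 = 88
  PUSH R0  → stack: [88]
  PUSH R2  → stack: [88, 23]
  PUSH R1  → stack: [88, 23, 80]
  POP R3  → R3 = 80, stack: [88, 23]
  POP R0  → R0 = 23, stack: [88]
Final: R3 = 80

80


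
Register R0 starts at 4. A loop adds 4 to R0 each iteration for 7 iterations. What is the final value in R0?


Starting value: R0 = 4
  Iter 1: R0 = 4 + 4 = 8
  Iter 2: R0 = 8 + 4 = 12
  Iter 3: R0 = 12 + 4 = 16
  Iter 4: R0 = 16 + 4 = 20
  Iter 5: R0 = 20 + 4 = 24
  Iter 6: R0 = 24 + 4 = 28
  Iter 7: R0 = 28 + 4 = 32
Final: R0 = 32

32


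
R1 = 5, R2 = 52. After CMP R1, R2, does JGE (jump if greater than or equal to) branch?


Trace:
  R1 = 5, R2 = 52
  CMP R1, R2  → compares 5 vs 52
  JGE checks: is 5 greater than or equal to 52?
  5 < 52, so condition is false
Branch taken: No

No


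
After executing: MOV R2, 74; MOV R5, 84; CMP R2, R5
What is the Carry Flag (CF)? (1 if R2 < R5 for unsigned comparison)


Register state trace:
  MOV R2, 74  → R2 = 74
  MOV R5, 84  → R5 = 84
  CMP R2, R5  → unsigned 74 - 84: borrow occurs
  74 < 84, so CF = 1
CF = 1

1


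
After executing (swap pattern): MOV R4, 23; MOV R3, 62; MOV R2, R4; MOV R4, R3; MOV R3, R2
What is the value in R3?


Register state trace (swap pattern):
  MOV R4, 23  → R4 = 23
  MOV R3, 62  → R3 = 62
  MOV R2, R4  → R2 = 23  (save R4)
  MOV R4, R3  → R4 = 62  (R4 gets R3's value)
  MOV R3, R2  → R3 = 23  (R3 gets saved value)
Final: R3 = 23

23


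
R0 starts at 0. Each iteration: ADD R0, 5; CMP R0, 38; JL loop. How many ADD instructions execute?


Loop trace (R0 starts at 0, target 38, step 5):
  ADD #1: R0 = 0 + 5 = 5  → 5 < 38, loop
  ADD #2: R0 = 5 + 5 = 10  → 10 < 38, loop
  ADD #3: R0 = 10 + 5 = 15  → 15 < 38, loop
  ADD #4: R0 = 15 + 5 = 20  → 20 < 38, loop
  ADD #5: R0 = 20 + 5 = 25  → 25 < 38, loop
  ADD #6: R0 = 25 + 5 = 30  → 30 < 38, loop
  ADD #7: R0 = 30 + 5 = 35  → 35 < 38, loop
  ADD #8: R0 = 35 + 5 = 40  → 40 >= 38, exit
Total ADD instructions: 8

8


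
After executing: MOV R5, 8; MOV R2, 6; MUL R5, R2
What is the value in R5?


Register state trace:
  MOV R5, 8  → R5 = 8
  MOV R2, 6  → R2 = 6
  MUL R5, R2  → R5 = 8 * 6 = 48
Final: R5 = 48

48


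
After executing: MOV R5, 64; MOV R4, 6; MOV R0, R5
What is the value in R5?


Register state trace:
  MOV R5, 64  → R5 = 64
  MOV R4, 6  → R4 = 6
  MOV R0, R5  → R0 = 64
Final: R5 = 64

64


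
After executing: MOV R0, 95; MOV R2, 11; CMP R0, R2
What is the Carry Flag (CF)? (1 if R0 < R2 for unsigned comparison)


Register state trace:
  MOV R0, 95  → R0 = 95
  MOV R2, 11  → R2 = 11
  CMP R0, R2  → unsigned 95 - 11: no borrow
  95 >= 11, so CF = 0
CF = 0

0


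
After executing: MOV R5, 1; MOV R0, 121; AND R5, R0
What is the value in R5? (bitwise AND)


Register state trace:
  MOV R5, 1  → R5 = 1 (0b00000001)
  MOV R0, 121  → R0 = 121 (0b01111001)
  AND R5, R0  → R5 = 1 AND 121 = 1 (0b00000001)
Final: R5 = 1

1


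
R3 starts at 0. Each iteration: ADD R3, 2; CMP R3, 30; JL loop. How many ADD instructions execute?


Loop trace (R3 starts at 0, target 30, step 2):
  ADD #1: R3 = 0 + 2 = 2  → 2 < 30, loop
  ADD #2: R3 = 2 + 2 = 4  → 4 < 30, loop
  ADD #3: R3 = 4 + 2 = 6  → 6 < 30, loop
  ADD #4: R3 = 6 + 2 = 8  → 8 < 30, loop
  ADD #5: R3 = 8 + 2 = 10  → 10 < 30, loop
  ADD #6: R3 = 10 + 2 = 12  → 12 < 30, loop
  ADD #7: R3 = 12 + 2 = 14  → 14 < 30, loop
  ADD #8: R3 = 14 + 2 = 16  → 16 < 30, loop
  ADD #9: R3 = 16 + 2 = 18  → 18 < 30, loop
  ADD #10: R3 = 18 + 2 = 20  → 20 < 30, loop
  ADD #11: R3 = 20 + 2 = 22  → 22 < 30, loop
  ADD #12: R3 = 22 + 2 = 24  → 24 < 30, loop
  ADD #13: R3 = 24 + 2 = 26  → 26 < 30, loop
  ADD #14: R3 = 26 + 2 = 28  → 28 < 30, loop
  ADD #15: R3 = 28 + 2 = 30  → 30 >= 30, exit
Total ADD instructions: 15

15


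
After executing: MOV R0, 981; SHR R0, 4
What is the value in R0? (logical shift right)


Register state trace:
  MOV R0, 981  → R0 = 981
  SHR R0, 4  → R0 = 981 >> 4 = 981 // 2^4 = 61
Final: R0 = 61

61


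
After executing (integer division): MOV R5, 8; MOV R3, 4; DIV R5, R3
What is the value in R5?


Register state trace:
  MOV R5, 8  → R5 = 8
  MOV R3, 4  → R3 = 4
  DIV R5, R3  → R5 = 8 // 4 = 2
Final: R5 = 2

2


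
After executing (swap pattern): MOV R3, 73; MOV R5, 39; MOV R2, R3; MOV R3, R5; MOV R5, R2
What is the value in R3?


Register state trace (swap pattern):
  MOV R3, 73  → R3 = 73
  MOV R5, 39  → R5 = 39
  MOV R2, R3  → R2 = 73  (save R3)
  MOV R3, R5  → R3 = 39  (R3 gets R5's value)
  MOV R5, R2  → R5 = 73  (R5 gets saved value)
Final: R3 = 39

39


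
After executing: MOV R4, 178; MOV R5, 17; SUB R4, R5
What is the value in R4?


Register state trace:
  MOV R4, 178  → R4 = 178
  MOV R5, 17  → R5 = 17
  SUB R4, R5  → R4 = 178 - 17 = 161
Final: R4 = 161

161


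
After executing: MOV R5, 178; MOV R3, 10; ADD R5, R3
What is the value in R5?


Register state trace:
  MOV R5, 178  → R5 = 178
  MOV R3, 10  → R3 = 10
  ADD R5, R3  → R5 = 178 + 10 = 188
Final: R5 = 188

188


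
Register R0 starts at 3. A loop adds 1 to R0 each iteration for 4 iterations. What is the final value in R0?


Starting value: R0 = 3
  Iter 1: R0 = 3 + 1 = 4
  Iter 2: R0 = 4 + 1 = 5
  Iter 3: R0 = 5 + 1 = 6
  Iter 4: R0 = 6 + 1 = 7
Final: R0 = 7

7
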